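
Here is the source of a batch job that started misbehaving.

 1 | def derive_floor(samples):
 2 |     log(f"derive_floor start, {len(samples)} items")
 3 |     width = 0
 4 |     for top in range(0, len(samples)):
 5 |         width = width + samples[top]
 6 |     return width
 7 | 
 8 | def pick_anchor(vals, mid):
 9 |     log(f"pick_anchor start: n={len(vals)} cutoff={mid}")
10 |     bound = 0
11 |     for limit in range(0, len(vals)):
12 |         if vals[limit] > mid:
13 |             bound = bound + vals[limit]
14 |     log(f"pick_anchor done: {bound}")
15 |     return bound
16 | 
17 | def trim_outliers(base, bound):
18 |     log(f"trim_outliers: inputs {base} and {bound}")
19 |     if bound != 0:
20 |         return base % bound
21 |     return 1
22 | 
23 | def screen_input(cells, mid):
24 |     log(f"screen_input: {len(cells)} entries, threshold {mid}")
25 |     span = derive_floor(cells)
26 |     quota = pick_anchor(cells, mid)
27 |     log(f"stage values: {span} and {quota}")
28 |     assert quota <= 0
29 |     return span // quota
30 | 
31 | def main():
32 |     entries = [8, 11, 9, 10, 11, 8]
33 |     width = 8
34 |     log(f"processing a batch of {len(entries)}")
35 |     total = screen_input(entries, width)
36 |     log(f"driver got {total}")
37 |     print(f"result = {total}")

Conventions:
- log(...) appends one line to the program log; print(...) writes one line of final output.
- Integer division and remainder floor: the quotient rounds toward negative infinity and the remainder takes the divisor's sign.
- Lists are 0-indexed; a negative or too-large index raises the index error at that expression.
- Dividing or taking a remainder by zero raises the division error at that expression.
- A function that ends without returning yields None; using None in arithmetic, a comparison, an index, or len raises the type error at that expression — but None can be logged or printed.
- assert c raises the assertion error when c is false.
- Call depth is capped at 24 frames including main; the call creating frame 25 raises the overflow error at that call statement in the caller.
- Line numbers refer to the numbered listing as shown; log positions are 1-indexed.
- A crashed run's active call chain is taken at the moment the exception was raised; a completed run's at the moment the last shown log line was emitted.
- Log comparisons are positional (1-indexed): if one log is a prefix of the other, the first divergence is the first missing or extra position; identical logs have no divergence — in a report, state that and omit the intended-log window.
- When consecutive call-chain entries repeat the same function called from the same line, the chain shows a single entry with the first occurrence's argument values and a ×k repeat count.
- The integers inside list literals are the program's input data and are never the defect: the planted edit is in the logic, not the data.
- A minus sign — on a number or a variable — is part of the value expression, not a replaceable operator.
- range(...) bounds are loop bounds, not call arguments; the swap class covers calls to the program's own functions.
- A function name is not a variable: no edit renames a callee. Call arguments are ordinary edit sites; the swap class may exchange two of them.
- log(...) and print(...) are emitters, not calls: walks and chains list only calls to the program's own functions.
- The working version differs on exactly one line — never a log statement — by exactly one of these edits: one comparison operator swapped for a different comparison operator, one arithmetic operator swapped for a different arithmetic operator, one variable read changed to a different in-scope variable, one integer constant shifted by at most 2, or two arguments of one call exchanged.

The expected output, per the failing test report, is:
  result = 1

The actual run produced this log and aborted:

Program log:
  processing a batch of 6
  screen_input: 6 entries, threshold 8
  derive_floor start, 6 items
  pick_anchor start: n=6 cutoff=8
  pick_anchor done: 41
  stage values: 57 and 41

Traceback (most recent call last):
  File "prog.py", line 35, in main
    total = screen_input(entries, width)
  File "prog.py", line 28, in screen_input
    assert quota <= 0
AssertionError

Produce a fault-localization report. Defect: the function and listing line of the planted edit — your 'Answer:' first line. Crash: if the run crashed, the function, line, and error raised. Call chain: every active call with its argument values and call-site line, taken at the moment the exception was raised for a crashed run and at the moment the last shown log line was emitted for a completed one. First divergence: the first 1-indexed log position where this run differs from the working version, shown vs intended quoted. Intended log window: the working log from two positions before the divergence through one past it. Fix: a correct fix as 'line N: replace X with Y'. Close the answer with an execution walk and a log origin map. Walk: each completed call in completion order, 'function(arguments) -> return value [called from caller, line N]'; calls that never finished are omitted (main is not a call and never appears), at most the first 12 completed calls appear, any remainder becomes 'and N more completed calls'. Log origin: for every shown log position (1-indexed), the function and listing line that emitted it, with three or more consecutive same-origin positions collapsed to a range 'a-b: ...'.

Answer: the defect is in screen_input at line 28.
Core observation: The log ends early — 6 lines, where the working version next logs 'driver got 1'.
Crash: screen_input, line 28, AssertionError.
Call chain: main -> screen_input([8, 11, 9, 10, 11, 8], 8) (called at line 35).
First divergence: position 7; the shown log stops at 6 lines while the working version next logs 'driver got 1'.
Intended log window:
  5: pick_anchor done: 41
  6: stage values: 57 and 41
  7: driver got 1
Execution walk:
  derive_floor([8, 11, 9, 10, 11, 8]) -> 57  [called from screen_input, line 25]
  pick_anchor([8, 11, 9, 10, 11, 8], 8) -> 41  [called from screen_input, line 26]
Log origins:
  1: emitted by main (line 34)
  2: emitted by screen_input (line 24)
  3: emitted by derive_floor (line 2)
  4: emitted by pick_anchor (line 9)
  5: emitted by pick_anchor (line 14)
  6: emitted by screen_input (line 27)
A correct fix: line 28: replace `<=` with `>`.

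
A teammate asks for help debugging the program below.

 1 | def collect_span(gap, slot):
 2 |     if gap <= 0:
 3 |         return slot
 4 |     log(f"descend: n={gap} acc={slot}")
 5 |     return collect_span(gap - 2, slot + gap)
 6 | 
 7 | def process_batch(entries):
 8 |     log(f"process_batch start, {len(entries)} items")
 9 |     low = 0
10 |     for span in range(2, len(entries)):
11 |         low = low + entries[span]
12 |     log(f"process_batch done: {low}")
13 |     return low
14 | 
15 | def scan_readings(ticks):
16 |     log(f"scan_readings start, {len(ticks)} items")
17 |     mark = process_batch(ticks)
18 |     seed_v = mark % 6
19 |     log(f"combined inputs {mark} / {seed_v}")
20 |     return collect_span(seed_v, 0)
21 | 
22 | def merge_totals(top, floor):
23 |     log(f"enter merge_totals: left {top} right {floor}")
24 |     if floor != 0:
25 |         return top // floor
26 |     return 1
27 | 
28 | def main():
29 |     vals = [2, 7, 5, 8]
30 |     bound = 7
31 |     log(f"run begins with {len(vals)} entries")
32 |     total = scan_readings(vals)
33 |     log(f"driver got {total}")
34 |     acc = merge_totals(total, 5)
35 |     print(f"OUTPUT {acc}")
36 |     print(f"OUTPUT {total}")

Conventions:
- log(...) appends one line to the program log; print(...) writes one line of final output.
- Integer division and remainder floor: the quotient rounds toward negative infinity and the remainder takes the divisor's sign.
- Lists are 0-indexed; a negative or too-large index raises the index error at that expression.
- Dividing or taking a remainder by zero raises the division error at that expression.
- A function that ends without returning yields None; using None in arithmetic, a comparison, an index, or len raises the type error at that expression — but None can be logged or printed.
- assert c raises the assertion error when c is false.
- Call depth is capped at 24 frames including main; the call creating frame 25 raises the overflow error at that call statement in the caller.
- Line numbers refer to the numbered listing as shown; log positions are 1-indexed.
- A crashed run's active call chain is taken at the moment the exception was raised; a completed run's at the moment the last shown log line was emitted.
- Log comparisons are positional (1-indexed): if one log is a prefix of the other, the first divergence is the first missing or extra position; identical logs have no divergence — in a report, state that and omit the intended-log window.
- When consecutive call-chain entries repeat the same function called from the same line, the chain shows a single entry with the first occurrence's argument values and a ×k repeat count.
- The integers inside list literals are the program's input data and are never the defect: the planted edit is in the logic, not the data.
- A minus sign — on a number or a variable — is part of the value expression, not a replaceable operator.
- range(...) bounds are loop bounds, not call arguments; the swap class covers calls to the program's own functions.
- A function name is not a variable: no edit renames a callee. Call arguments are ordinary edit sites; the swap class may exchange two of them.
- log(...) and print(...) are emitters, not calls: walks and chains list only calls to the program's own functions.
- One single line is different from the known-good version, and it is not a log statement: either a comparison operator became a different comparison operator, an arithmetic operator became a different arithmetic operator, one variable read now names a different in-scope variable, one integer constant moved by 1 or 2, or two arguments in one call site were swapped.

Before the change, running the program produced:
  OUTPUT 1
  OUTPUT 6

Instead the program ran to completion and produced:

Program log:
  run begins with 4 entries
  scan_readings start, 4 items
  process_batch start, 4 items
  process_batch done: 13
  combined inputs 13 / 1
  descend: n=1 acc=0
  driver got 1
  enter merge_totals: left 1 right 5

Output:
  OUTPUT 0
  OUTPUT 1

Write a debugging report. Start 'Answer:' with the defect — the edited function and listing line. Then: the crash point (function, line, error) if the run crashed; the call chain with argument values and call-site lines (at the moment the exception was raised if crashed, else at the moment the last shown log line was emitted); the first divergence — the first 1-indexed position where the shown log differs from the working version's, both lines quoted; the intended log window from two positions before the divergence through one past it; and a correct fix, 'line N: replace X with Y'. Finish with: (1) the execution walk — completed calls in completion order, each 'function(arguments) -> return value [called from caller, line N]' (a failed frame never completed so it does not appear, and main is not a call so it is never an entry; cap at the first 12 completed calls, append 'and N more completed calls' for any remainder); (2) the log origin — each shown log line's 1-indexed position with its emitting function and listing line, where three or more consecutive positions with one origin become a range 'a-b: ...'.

Answer: the defect is in process_batch at line 10.
Key observation: Everything matches until log position 4, which reads 'process_batch done: 13' in place of 'process_batch done: 22'.
Call chain: main -> merge_totals(1, 5) (called at line 34).
First divergence: at position 4 the run shows 'process_batch done: 13' where the working version logs 'process_batch done: 22'.
Intended log window:
  2: scan_readings start, 4 items
  3: process_batch start, 4 items
  4: process_batch done: 22
  5: combined inputs 22 / 4
Execution walk:
  process_batch([2, 7, 5, 8]) -> 13  [called from scan_readings, line 17]
  collect_span(-1, 1) -> 1  [called from collect_span, line 5]
  collect_span(1, 0) -> 1  [called from scan_readings, line 20]
  scan_readings([2, 7, 5, 8]) -> 1  [called from main, line 32]
  merge_totals(1, 5) -> 0  [called from main, line 34]
Log line origins:
  1: emitted by main (line 31)
  2: emitted by scan_readings (line 16)
  3: emitted by process_batch (line 8)
  4: emitted by process_batch (line 12)
  5: emitted by scan_readings (line 19)
  6: emitted by collect_span (line 4)
  7: emitted by main (line 33)
  8: emitted by merge_totals (line 23)
A correct fix: line 10: replace `2` with `0`.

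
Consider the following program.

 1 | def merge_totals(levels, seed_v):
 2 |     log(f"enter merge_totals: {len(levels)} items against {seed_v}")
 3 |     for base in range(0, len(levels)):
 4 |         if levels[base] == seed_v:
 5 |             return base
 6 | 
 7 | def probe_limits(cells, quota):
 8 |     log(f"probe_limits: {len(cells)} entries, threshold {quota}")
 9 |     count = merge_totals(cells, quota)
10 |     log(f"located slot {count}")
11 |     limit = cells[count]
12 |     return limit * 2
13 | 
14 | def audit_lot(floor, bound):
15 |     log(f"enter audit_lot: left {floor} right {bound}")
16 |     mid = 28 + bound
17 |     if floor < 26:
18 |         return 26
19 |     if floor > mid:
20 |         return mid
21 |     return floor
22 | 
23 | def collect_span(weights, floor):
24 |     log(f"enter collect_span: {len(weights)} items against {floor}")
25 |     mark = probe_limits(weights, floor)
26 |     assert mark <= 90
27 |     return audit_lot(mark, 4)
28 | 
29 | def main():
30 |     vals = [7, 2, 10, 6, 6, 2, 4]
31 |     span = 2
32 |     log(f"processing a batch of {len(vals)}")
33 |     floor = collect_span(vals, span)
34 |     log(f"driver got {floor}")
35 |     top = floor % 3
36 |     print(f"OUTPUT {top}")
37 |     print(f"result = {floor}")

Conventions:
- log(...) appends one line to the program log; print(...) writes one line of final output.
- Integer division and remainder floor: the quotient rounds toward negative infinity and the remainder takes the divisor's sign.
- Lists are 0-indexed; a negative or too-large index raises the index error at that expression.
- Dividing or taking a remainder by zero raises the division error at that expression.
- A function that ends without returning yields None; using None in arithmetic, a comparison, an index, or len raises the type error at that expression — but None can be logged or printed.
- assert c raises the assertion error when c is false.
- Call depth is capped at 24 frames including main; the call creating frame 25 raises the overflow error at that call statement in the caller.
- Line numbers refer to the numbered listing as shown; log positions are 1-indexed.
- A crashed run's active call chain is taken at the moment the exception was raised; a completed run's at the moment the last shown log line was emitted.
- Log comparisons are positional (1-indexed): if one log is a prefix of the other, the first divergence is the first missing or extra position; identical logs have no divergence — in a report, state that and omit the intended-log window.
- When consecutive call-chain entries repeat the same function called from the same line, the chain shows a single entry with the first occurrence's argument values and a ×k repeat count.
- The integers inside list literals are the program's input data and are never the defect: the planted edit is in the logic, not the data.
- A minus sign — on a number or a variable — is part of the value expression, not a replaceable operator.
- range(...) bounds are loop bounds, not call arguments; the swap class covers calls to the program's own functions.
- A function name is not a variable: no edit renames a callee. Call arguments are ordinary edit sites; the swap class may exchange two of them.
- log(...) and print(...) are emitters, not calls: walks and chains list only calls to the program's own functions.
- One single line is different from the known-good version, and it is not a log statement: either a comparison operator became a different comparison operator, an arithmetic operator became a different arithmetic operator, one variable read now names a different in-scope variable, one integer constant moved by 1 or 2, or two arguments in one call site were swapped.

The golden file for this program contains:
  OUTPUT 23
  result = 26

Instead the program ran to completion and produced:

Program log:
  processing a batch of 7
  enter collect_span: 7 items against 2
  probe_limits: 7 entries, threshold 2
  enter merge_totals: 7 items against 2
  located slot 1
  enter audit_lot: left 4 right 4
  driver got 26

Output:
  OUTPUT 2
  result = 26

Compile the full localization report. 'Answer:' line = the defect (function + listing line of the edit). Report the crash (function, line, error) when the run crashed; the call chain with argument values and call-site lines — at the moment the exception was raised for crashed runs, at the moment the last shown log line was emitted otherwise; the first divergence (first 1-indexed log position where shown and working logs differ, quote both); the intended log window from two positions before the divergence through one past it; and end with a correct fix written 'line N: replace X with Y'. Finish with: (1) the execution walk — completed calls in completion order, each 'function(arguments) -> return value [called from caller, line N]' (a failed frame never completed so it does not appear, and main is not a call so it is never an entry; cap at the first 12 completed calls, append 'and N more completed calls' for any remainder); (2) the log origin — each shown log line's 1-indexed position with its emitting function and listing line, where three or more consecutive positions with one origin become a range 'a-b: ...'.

Answer: the defect is in main at line 35.
Core observation: Every logged value matches the working version; the printed result is what differs.
Call chain: main.
First divergence: none; the two logs match at every position.
Execution walk:
  merge_totals([7, 2, 10, 6, 6, 2, 4], 2) -> 1  [called from probe_limits, line 9]
  probe_limits([7, 2, 10, 6, 6, 2, 4], 2) -> 4  [called from collect_span, line 25]
  audit_lot(4, 4) -> 26  [called from collect_span, line 27]
  collect_span([7, 2, 10, 6, 6, 2, 4], 2) -> 26  [called from main, line 33]
Log line origins:
  1: from main, line 32
  2: from collect_span, line 24
  3: from probe_limits, line 8
  4: from merge_totals, line 2
  5: from probe_limits, line 10
  6: from audit_lot, line 15
  7: from main, line 34
A correct fix: line 35: replace `%` with `-`.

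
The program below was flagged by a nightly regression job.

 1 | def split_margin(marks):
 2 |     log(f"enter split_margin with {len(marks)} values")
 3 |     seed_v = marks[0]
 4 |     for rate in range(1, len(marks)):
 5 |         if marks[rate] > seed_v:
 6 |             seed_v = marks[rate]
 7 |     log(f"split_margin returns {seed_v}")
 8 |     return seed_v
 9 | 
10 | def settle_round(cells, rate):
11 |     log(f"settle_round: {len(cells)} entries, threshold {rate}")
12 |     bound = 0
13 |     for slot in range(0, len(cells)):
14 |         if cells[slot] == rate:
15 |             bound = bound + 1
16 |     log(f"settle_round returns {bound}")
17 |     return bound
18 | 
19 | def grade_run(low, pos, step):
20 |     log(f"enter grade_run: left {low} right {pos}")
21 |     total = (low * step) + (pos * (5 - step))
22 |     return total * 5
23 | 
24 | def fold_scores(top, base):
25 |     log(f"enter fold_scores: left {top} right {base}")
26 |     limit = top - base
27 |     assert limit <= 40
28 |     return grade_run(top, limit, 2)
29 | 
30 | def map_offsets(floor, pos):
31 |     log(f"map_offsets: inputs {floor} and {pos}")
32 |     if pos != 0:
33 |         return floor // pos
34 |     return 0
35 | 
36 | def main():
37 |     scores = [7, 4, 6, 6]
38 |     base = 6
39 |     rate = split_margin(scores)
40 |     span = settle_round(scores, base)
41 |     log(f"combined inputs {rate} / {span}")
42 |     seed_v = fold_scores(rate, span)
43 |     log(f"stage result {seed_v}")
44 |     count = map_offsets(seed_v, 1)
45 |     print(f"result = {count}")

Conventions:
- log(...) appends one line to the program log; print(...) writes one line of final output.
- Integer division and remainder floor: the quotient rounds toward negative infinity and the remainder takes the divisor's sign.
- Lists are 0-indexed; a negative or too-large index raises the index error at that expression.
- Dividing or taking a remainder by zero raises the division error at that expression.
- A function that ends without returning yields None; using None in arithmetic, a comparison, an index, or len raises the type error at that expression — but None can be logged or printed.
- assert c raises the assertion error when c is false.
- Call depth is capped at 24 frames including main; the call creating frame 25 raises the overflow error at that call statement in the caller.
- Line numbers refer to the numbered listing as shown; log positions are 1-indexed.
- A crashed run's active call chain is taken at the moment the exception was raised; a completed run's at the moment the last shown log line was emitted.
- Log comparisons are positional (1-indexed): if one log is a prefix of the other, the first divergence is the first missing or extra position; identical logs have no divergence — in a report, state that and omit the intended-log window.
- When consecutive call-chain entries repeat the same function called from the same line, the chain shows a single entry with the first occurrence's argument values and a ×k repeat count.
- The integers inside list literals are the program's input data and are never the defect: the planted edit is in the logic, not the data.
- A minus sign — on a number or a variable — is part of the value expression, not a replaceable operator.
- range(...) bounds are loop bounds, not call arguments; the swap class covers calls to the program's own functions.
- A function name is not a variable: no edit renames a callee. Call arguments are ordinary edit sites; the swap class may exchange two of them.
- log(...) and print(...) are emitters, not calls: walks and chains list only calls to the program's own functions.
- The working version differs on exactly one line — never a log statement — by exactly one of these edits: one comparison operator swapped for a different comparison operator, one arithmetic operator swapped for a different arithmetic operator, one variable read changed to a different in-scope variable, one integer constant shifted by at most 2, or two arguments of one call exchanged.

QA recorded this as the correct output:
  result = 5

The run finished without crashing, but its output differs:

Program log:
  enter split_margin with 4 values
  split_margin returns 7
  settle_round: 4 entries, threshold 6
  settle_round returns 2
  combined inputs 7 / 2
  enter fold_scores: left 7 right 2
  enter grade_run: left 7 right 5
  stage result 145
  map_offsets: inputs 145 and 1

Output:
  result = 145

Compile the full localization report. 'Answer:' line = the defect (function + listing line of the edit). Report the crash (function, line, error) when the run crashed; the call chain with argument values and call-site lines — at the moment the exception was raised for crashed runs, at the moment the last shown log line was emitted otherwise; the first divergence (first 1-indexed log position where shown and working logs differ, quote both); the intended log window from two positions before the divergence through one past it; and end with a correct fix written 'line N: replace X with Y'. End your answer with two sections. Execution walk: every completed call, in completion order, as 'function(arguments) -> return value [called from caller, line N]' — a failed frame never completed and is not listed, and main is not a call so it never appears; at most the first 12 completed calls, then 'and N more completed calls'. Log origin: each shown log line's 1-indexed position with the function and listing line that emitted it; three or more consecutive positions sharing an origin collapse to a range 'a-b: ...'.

Answer: the defect is in grade_run at line 22.
Key observation: At log position 8 the runs split — shown 'stage result 145', but the working version logs 'stage result 5'.
Call chain: main -> map_offsets(145, 1) (called at line 44).
First divergence: at position 8 the run shows 'stage result 145' where the working version logs 'stage result 5'.
Intended log window:
  6: enter fold_scores: left 7 right 2
  7: enter grade_run: left 7 right 5
  8: stage result 5
  9: map_offsets: inputs 5 and 1
Execution walk:
  split_margin([7, 4, 6, 6]) -> 7  [called from main, line 39]
  settle_round([7, 4, 6, 6], 6) -> 2  [called from main, line 40]
  grade_run(7, 5, 2) -> 145  [called from fold_scores, line 28]
  fold_scores(7, 2) -> 145  [called from main, line 42]
  map_offsets(145, 1) -> 145  [called from main, line 44]
Origin of each log line:
  1: emitted by split_margin (line 2)
  2: emitted by split_margin (line 7)
  3: emitted by settle_round (line 11)
  4: emitted by settle_round (line 16)
  5: emitted by main (line 41)
  6: emitted by fold_scores (line 25)
  7: emitted by grade_run (line 20)
  8: emitted by main (line 43)
  9: emitted by map_offsets (line 31)
A correct fix: line 22: replace `*` with `//`.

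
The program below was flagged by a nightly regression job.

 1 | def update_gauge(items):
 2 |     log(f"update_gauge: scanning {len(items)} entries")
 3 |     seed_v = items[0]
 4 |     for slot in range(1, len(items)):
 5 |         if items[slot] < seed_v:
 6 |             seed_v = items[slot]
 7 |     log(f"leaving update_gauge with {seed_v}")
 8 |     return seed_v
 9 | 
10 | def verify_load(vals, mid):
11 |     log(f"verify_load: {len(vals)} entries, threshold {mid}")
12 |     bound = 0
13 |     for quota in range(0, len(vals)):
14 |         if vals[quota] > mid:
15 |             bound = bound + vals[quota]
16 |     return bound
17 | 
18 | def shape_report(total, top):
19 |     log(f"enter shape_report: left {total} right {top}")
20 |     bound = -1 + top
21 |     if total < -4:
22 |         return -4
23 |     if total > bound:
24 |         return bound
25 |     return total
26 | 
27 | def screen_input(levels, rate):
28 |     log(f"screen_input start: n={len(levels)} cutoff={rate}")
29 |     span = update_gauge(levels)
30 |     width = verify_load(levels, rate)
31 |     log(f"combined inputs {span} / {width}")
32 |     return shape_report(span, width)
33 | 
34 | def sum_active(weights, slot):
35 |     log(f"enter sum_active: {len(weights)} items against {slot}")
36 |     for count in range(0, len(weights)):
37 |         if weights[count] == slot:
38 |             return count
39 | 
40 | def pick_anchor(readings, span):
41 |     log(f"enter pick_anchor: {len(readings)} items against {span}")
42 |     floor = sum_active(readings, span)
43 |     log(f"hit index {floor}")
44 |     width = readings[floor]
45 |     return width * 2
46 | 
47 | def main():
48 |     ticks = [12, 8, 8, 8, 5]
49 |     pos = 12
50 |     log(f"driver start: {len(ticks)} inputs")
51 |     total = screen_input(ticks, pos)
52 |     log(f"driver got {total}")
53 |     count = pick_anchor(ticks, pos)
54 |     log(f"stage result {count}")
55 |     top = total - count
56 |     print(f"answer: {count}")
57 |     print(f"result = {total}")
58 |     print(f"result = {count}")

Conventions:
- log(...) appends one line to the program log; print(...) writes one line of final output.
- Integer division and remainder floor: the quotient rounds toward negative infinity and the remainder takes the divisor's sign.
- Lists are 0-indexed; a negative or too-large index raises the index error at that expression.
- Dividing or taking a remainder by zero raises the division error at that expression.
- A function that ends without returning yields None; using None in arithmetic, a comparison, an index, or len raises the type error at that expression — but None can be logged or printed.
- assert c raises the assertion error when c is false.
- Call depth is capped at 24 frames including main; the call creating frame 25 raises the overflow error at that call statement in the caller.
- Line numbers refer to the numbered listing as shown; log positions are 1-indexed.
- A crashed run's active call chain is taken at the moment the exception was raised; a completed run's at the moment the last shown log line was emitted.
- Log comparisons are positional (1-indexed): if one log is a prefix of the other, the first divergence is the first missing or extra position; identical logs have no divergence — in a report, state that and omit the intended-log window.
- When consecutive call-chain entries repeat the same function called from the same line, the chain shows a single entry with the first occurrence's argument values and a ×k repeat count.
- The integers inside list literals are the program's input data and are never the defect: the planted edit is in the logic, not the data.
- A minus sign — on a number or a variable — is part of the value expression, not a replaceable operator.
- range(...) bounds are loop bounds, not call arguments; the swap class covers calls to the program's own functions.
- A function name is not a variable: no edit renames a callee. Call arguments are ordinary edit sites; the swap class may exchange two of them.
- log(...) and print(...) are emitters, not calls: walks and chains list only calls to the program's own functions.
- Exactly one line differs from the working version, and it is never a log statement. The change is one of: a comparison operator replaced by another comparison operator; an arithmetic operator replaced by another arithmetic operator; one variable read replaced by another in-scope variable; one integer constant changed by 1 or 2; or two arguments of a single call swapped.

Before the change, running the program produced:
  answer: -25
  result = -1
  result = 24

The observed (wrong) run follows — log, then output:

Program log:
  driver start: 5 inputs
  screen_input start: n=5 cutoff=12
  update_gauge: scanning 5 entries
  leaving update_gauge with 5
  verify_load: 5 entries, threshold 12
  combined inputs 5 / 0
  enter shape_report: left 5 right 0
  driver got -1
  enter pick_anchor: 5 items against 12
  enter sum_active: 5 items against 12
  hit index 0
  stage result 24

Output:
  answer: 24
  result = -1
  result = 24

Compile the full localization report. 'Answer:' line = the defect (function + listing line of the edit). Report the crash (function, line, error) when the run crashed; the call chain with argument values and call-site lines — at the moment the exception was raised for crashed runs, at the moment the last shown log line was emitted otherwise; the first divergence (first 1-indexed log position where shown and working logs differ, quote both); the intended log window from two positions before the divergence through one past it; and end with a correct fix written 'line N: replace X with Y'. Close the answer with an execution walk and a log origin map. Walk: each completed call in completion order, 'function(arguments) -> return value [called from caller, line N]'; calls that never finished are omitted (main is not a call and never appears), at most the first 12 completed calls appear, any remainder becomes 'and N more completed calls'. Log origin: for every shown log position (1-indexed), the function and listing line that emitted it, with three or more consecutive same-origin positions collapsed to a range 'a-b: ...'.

Answer: the defect is in main at line 56.
The tell: Nothing in the log betrays the bug — only the output does.
Call chain: main.
First divergence: none (the log streams are identical).
Execution walk:
  update_gauge([12, 8, 8, 8, 5]) -> 5  [called from screen_input, line 29]
  verify_load([12, 8, 8, 8, 5], 12) -> 0  [called from screen_input, line 30]
  shape_report(5, 0) -> -1  [called from screen_input, line 32]
  screen_input([12, 8, 8, 8, 5], 12) -> -1  [called from main, line 51]
  sum_active([12, 8, 8, 8, 5], 12) -> 0  [called from pick_anchor, line 42]
  pick_anchor([12, 8, 8, 8, 5], 12) -> 24  [called from main, line 53]
Log origins:
  1: logged in main at line 50
  2: logged in screen_input at line 28
  3: logged in update_gauge at line 2
  4: logged in update_gauge at line 7
  5: logged in verify_load at line 11
  6: logged in screen_input at line 31
  7: logged in shape_report at line 19
  8: logged in main at line 52
  9: logged in pick_anchor at line 41
  10: logged in sum_active at line 35
  11: logged in pick_anchor at line 43
  12: logged in main at line 54
A correct fix: line 56: replace `count` with `top`.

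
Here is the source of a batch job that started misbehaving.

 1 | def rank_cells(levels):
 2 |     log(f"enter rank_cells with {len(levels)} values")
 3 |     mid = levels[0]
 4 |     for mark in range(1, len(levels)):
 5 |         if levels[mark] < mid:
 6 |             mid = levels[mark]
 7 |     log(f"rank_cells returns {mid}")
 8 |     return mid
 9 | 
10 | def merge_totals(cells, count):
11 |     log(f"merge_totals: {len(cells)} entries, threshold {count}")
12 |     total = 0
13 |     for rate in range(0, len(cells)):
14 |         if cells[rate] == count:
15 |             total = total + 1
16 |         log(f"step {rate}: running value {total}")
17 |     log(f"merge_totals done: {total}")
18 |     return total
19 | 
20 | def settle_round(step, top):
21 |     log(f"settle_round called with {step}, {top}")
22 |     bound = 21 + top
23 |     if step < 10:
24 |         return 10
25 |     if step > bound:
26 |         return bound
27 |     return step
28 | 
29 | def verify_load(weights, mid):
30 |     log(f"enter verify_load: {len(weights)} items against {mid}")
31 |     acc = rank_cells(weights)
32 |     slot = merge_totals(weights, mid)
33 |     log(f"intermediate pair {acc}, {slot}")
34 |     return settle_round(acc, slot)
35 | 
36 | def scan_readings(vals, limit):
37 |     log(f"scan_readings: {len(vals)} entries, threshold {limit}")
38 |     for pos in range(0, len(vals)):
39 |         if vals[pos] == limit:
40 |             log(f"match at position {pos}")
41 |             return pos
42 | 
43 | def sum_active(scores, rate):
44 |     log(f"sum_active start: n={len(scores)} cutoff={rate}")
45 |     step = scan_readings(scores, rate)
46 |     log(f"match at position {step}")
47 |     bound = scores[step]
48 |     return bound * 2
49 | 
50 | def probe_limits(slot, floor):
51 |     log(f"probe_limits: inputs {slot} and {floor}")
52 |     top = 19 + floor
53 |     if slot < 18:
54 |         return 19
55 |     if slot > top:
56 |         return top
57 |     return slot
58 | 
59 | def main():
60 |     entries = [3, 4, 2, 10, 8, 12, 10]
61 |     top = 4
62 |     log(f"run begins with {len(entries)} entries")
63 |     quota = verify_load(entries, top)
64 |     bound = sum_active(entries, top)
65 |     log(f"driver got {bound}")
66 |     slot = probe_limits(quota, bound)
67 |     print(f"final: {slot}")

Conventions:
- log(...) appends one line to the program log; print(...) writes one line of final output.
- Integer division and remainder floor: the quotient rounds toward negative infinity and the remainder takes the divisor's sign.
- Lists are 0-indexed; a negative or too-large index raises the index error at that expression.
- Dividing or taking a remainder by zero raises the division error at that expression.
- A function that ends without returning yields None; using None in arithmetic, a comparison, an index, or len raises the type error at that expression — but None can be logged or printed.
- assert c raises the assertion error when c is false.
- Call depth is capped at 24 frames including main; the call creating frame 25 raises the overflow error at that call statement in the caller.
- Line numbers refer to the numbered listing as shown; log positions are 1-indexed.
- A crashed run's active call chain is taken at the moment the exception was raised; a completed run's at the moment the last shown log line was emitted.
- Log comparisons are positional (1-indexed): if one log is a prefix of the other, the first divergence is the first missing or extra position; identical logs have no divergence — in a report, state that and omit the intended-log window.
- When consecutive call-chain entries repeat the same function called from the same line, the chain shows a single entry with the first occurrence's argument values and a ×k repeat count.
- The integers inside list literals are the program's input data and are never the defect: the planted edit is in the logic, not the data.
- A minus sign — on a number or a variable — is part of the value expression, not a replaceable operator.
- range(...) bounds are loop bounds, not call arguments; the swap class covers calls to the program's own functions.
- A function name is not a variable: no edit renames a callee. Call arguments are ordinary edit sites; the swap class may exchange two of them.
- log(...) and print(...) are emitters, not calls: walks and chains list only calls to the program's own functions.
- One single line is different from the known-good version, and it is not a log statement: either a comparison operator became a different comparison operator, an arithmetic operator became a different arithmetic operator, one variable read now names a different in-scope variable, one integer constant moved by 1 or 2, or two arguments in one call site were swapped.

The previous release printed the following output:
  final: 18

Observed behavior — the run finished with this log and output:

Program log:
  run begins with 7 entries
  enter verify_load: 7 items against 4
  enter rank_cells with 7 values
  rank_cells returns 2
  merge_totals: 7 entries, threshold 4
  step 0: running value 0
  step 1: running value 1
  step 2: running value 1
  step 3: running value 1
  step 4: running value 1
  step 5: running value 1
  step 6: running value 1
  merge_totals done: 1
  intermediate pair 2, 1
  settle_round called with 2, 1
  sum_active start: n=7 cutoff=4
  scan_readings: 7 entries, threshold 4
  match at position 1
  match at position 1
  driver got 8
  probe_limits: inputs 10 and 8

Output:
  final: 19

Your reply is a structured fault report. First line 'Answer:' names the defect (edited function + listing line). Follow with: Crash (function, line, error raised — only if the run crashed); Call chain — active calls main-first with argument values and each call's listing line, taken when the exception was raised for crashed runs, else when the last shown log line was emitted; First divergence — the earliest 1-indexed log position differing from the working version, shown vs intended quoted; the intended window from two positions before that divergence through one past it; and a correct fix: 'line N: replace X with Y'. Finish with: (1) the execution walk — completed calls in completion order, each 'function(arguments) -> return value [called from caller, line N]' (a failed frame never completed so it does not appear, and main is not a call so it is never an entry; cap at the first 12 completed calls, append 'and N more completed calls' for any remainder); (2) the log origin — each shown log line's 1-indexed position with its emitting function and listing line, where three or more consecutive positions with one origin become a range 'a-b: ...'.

Answer: the defect is in probe_limits at line 54.
Core observation: The logs agree in full; only the final output differs.
Call chain: main -> probe_limits(10, 8) (called at line 66).
First divergence: none — the logs agree in full.
Execution walk:
  rank_cells([3, 4, 2, 10, 8, 12, 10]) -> 2  [called from verify_load, line 31]
  merge_totals([3, 4, 2, 10, 8, 12, 10], 4) -> 1  [called from verify_load, line 32]
  settle_round(2, 1) -> 10  [called from verify_load, line 34]
  verify_load([3, 4, 2, 10, 8, 12, 10], 4) -> 10  [called from main, line 63]
  scan_readings([3, 4, 2, 10, 8, 12, 10], 4) -> 1  [called from sum_active, line 45]
  sum_active([3, 4, 2, 10, 8, 12, 10], 4) -> 8  [called from main, line 64]
  probe_limits(10, 8) -> 19  [called from main, line 66]
Origin of each log line:
  1: emitted by main (line 62)
  2: emitted by verify_load (line 30)
  3: emitted by rank_cells (line 2)
  4: emitted by rank_cells (line 7)
  5: emitted by merge_totals (line 11)
  6-12: emitted by merge_totals (line 16)
  13: emitted by merge_totals (line 17)
  14: emitted by verify_load (line 33)
  15: emitted by settle_round (line 21)
  16: emitted by sum_active (line 44)
  17: emitted by scan_readings (line 37)
  18: emitted by scan_readings (line 40)
  19: emitted by sum_active (line 46)
  20: emitted by main (line 65)
  21: emitted by probe_limits (line 51)
A correct fix: line 54: replace `19` with `18`.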